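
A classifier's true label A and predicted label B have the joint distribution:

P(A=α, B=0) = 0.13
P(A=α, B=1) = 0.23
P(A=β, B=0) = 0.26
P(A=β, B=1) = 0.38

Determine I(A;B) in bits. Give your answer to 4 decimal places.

Marginals: p(A) = (0.3600, 0.6400), p(B) = (0.3900, 0.6100).
I(A;B) = H(A) + H(B) − H(A,B).
H(A) = 0.9427, H(B) = 0.9648, H(A,B) = 1.9061.
I(A;B) = 0.9427 + 0.9648 − 1.9061 = 0.0014 bits.

0.0014 bits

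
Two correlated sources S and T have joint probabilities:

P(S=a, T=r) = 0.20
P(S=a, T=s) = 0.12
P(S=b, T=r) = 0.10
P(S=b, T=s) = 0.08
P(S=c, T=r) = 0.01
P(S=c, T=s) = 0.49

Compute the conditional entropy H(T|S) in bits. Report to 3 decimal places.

0.555 bits

Marginals: p(S) = (0.3200, 0.1800, 0.5000), p(T) = (0.3100, 0.6900).
H(T|S) = Σ p(S) · H(T|S=·).
  S=a: p=0.3200, H(T|S=a) = 0.9544
  S=b: p=0.1800, H(T|S=b) = 0.9911
  S=c: p=0.5000, H(T|S=c) = 0.1414
Weighted sum = 0.555 bits.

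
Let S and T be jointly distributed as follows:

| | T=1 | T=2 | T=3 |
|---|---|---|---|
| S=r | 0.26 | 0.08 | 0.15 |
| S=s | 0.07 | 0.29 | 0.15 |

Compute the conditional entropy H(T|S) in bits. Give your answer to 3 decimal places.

1.405 bits

Marginals: p(S) = (0.4900, 0.5100), p(T) = (0.3300, 0.3700, 0.3000).
H(T|S) = Σ p(S) · H(T|S=·).
  S=r: p=0.4900, H(T|S=r) = 1.4348
  S=s: p=0.5100, H(T|S=s) = 1.3756
Weighted sum = 1.405 bits.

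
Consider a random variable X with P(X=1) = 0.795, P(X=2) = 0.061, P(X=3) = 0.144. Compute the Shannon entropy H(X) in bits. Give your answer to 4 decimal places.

0.9119 bits

H(X) = −Σ p·log₂ p.
  −(0.795)·log₂(0.795) = 0.26312
  −(0.061)·log₂(0.061) = 0.24614
  −(0.144)·log₂(0.144) = 0.40260
Sum: 0.26312 + 0.24614 + 0.40260 = 0.9119 bits.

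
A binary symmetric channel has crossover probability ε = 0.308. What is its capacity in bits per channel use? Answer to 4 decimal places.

Binary symmetric channel: C = 1 − h₂(ε) where h₂ is the binary entropy function.
h₂(0.308) = −0.308·log₂0.308 − 0.692·log₂0.692 = 0.8909.
C = 1 − 0.8909 = 0.1091 bits per channel use.

0.1091 bits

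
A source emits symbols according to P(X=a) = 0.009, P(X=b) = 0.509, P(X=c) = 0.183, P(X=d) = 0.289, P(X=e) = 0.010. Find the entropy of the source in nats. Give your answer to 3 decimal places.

H(X) = −Σ p·ln p.
  −(0.009)·ln(0.009) = 0.0424
  −(0.509)·ln(0.509) = 0.3437
  −(0.183)·ln(0.183) = 0.3108
  −(0.289)·ln(0.289) = 0.3587
  −(0.010)·ln(0.010) = 0.0461
Sum: 0.0424 + 0.3437 + 0.3108 + 0.3587 + 0.0461 = 1.102 nats.

1.102 nats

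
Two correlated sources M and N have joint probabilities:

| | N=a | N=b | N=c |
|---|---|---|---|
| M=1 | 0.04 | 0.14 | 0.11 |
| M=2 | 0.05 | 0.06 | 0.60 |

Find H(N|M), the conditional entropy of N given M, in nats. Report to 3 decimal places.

Chain rule: H(N|M) = H(M,N) − H(M).
Marginals: p(M) = (0.2900, 0.7100), p(N) = (0.0900, 0.2000, 0.7100).
H(M,N) = 1.2719 nats; H(M) = 0.6022 nats.
H(N|M) = 1.2719 − 0.6022 = 0.670 nats.

0.670 nats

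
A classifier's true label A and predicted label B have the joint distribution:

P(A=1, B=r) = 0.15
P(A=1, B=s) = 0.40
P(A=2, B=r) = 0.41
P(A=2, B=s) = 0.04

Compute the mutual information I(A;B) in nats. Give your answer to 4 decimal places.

Marginals: p(A) = (0.5500, 0.4500), p(B) = (0.5600, 0.4400).
I(A;B) = Σ p(x,y)·ln[p(x,y)/(p(x)p(y))].
  (1,r): 0.15·ln(0.4870) = -0.10792
  (1,s): 0.40·ln(1.6529) = 0.20101
  (2,r): 0.41·ln(1.6270) = 0.19956
  (2,s): 0.04·ln(0.2020) = -0.06398
Sum = 0.2287 nats.

0.2287 nats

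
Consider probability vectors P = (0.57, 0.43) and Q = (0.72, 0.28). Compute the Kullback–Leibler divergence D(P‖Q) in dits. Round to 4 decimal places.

D(P‖Q) = Σ p·log₁₀(p/q).
  0.57·log₁₀(0.57/0.72) = -0.05783
  0.43·log₁₀(0.43/0.28) = 0.08011
D(P‖Q) = 0.0223 dits.

0.0223 dits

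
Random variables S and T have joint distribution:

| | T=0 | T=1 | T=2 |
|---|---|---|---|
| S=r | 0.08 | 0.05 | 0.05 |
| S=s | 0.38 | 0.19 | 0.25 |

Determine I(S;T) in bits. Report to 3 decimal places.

0.001 bits

Marginals: p(S) = (0.1800, 0.8200), p(T) = (0.4600, 0.2400, 0.3000).
I(S;T) = Σ p(x,y)·log₂[p(x,y)/(p(x)p(y))].
  (r,0): 0.08·log₂(0.9662) = -0.0040
  (r,1): 0.05·log₂(1.1574) = 0.0105
  (r,2): 0.05·log₂(0.9259) = -0.0056
  (s,0): 0.38·log₂(1.0074) = 0.0041
  (s,1): 0.19·log₂(0.9654) = -0.0096
  (s,2): 0.25·log₂(1.0163) = 0.0058
Sum = 0.001 bits.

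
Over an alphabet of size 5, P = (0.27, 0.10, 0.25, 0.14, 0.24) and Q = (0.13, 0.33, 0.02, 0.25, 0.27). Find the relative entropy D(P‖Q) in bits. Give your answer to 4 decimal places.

D(P‖Q) = Σ p·log₂(p/q).
  0.27·log₂(0.27/0.13) = 0.28470
  0.10·log₂(0.10/0.33) = -0.17225
  0.25·log₂(0.25/0.02) = 0.91096
  0.14·log₂(0.14/0.25) = -0.11711
  0.24·log₂(0.24/0.27) = -0.04078
D(P‖Q) = 0.8655 bits.

0.8655 bits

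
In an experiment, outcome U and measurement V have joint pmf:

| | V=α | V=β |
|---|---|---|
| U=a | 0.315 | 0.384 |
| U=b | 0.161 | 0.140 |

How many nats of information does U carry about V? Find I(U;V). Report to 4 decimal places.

0.0030 nats

Marginals: p(U) = (0.6990, 0.3010), p(V) = (0.4760, 0.5240).
I(U;V) = Σ p(x,y)·ln[p(x,y)/(p(x)p(y))].
  (a,α): 0.315·ln(0.9467) = -0.01724
  (a,β): 0.384·ln(1.0484) = 0.01815
  (b,α): 0.161·ln(1.1237) = 0.01878
  (b,β): 0.140·ln(0.8876) = -0.01669
Sum = 0.0030 nats.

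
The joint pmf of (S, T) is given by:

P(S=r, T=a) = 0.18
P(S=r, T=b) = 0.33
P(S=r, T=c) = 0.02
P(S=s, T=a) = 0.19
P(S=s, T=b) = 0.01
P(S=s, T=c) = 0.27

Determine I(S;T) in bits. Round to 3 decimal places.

Marginals: p(S) = (0.5300, 0.4700), p(T) = (0.3700, 0.3400, 0.2900).
I(S;T) = Σ p(x,y)·log₂[p(x,y)/(p(x)p(y))].
  (r,a): 0.18·log₂(0.9179) = -0.0222
  (r,b): 0.33·log₂(1.8313) = 0.2880
  (r,c): 0.02·log₂(0.1301) = -0.0588
  (s,a): 0.19·log₂(1.0926) = 0.0243
  (s,b): 0.01·log₂(0.0626) = -0.0400
  (s,c): 0.27·log₂(1.9809) = 0.2663
Sum = 0.458 bits.

0.458 bits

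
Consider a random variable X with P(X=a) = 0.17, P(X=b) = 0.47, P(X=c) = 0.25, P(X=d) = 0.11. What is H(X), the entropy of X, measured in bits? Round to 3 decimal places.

1.797 bits

H(X) = −Σ p·log₂ p.
  −(0.17)·log₂(0.17) = 0.4346
  −(0.47)·log₂(0.47) = 0.5120
  −(0.25)·log₂(0.25) = 0.5000
  −(0.11)·log₂(0.11) = 0.3503
Sum: 0.4346 + 0.5120 + 0.5000 + 0.3503 = 1.797 bits.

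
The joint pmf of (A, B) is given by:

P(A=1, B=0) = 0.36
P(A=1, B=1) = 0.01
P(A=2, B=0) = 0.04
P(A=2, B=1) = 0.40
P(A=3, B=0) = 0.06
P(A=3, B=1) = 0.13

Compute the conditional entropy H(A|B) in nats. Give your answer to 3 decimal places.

0.653 nats

Marginals: p(A) = (0.3700, 0.4400, 0.1900), p(B) = (0.4600, 0.5400).
H(A|B) = Σ p(B) · H(A|B=·).
  B=0: p=0.4600, H(A|B=0) = 0.6699
  B=1: p=0.5400, H(A|B=1) = 0.6390
Weighted sum = 0.653 nats.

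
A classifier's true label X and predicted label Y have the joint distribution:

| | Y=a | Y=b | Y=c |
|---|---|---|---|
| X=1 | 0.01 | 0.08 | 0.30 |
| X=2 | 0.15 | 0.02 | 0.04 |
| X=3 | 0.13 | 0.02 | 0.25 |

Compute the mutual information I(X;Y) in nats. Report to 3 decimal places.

0.195 nats

Marginals: p(X) = (0.3900, 0.2100, 0.4000), p(Y) = (0.2900, 0.1200, 0.5900).
I(X;Y) = Σ p(x,y)·ln[p(x,y)/(p(x)p(y))].
  (1,a): 0.01·ln(0.0884) = -0.0243
  (1,b): 0.08·ln(1.7094) = 0.0429
  (1,c): 0.30·ln(1.3038) = 0.0796
  (2,a): 0.15·ln(2.4631) = 0.1352
  (2,b): 0.02·ln(0.7937) = -0.0046
  (2,c): 0.04·ln(0.3228) = -0.0452
  (3,a): 0.13·ln(1.1207) = 0.0148
  (3,b): 0.02·ln(0.4167) = -0.0175
  (3,c): 0.25·ln(1.0593) = 0.0144
Sum = 0.195 nats.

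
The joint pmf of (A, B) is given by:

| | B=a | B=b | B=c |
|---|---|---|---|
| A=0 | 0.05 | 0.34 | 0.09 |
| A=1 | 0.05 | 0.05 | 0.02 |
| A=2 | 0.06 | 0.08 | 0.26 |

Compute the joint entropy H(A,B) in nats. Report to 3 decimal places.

1.832 nats

H(A,B) = −Σ p(x,y)·ln p(x,y) over all 9 cells.
  cell (0,a): −0.05·ln0.05 = 0.1498
  cell (0,b): −0.34·ln0.34 = 0.3668
  cell (0,c): −0.09·ln0.09 = 0.2167
  cell (1,a): −0.05·ln0.05 = 0.1498
  cell (1,b): −0.05·ln0.05 = 0.1498
  cell (1,c): −0.02·ln0.02 = 0.0782
  cell (2,a): −0.06·ln0.06 = 0.1688
  cell (2,b): −0.08·ln0.08 = 0.2021
  cell (2,c): −0.26·ln0.26 = 0.3502
Sum = 1.832 nats.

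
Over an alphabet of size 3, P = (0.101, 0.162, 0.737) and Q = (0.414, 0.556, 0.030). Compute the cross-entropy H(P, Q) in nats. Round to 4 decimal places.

2.7685 nats

H(P,Q) = −Σ p·ln q.
  −0.101·ln(0.414) = 0.08907
  −0.162·ln(0.556) = 0.09509
  −0.737·ln(0.030) = 2.58433
H(P,Q) = 2.7685 nats.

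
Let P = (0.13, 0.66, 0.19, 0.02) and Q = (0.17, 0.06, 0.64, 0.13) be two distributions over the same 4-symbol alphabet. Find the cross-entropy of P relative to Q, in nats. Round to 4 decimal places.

2.2128 nats

H(P,Q) = −Σ p·ln q.
  −0.13·ln(0.17) = 0.23035
  −0.66·ln(0.06) = 1.85685
  −0.19·ln(0.64) = 0.08479
  −0.02·ln(0.13) = 0.04080
H(P,Q) = 2.2128 nats.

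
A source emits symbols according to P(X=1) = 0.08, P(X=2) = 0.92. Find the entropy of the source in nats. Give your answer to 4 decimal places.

H(X) = −Σ p·ln p.
  −(0.08)·ln(0.08) = 0.20206
  −(0.92)·ln(0.92) = 0.07671
Sum: 0.20206 + 0.07671 = 0.2788 nats.

0.2788 nats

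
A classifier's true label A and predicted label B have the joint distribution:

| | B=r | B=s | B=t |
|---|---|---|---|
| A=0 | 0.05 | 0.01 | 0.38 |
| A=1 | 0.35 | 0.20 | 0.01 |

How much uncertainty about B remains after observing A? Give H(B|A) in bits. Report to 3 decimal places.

Chain rule: H(B|A) = H(A,B) − H(A).
Marginals: p(A) = (0.4400, 0.5600), p(B) = (0.4000, 0.2100, 0.3900).
H(A,B) = 1.8739 bits; H(A) = 0.9896 bits.
H(B|A) = 1.8739 − 0.9896 = 0.884 bits.

0.884 bits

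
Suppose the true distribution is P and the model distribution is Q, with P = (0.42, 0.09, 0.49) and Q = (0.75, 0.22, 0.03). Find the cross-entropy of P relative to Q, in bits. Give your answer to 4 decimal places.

H(P,Q) = −Σ p·log₂ q.
  −0.42·log₂(0.75) = 0.17432
  −0.09·log₂(0.22) = 0.19660
  −0.49·log₂(0.03) = 2.47886
H(P,Q) = 2.8498 bits.

2.8498 bits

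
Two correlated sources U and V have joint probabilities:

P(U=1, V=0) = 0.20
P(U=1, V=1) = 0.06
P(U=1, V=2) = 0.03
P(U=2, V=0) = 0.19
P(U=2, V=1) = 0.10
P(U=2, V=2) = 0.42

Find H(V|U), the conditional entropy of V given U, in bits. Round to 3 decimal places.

Chain rule: H(V|U) = H(U,V) − H(U).
Marginals: p(U) = (0.2900, 0.7100), p(V) = (0.3900, 0.1600, 0.4500).
H(U,V) = 2.1728 bits; H(U) = 0.8687 bits.
H(V|U) = 2.1728 − 0.8687 = 1.304 bits.

1.304 bits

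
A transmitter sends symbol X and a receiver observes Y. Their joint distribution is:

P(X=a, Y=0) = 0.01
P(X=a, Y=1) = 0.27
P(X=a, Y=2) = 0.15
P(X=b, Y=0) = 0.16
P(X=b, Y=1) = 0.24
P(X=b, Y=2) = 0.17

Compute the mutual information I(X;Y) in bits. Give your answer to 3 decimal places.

Marginals: p(X) = (0.4300, 0.5700), p(Y) = (0.1700, 0.5100, 0.3200).
I(X;Y) = H(X) + H(Y) − H(X,Y).
H(X) = 0.9858, H(Y) = 1.4561, H(X,Y) = 2.3387.
I(X;Y) = 0.9858 + 1.4561 − 2.3387 = 0.103 bits.

0.103 bits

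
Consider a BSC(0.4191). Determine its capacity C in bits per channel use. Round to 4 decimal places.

0.0190 bits

Binary symmetric channel: C = 1 − h₂(ε) where h₂ is the binary entropy function.
h₂(0.4191) = −0.4191·log₂0.4191 − 0.5809·log₂0.5809 = 0.9810.
C = 1 − 0.9810 = 0.0190 bits per channel use.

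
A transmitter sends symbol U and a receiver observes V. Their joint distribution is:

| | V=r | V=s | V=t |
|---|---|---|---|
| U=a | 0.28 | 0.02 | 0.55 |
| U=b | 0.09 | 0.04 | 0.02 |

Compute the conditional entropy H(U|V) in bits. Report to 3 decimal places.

Marginals: p(U) = (0.8500, 0.1500), p(V) = (0.3700, 0.0600, 0.5700).
H(U|V) = Σ p(V) · H(U|V=·).
  V=r: p=0.3700, H(U|V=r) = 0.8004
  V=s: p=0.0600, H(U|V=s) = 0.9183
  V=t: p=0.5700, H(U|V=t) = 0.2193
Weighted sum = 0.476 bits.

0.476 bits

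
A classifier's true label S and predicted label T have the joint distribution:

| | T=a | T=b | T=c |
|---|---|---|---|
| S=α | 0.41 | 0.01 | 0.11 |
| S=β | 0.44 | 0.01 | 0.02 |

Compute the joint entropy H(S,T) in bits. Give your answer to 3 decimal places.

H(S,T) = −Σ p(x,y)·log₂ p(x,y) over all 6 cells.
  cell (α,a): −0.41·log₂0.41 = 0.5274
  cell (α,b): −0.01·log₂0.01 = 0.0664
  cell (α,c): −0.11·log₂0.11 = 0.3503
  cell (β,a): −0.44·log₂0.44 = 0.5211
  cell (β,b): −0.01·log₂0.01 = 0.0664
  cell (β,c): −0.02·log₂0.02 = 0.1129
Sum = 1.645 bits.

1.645 bits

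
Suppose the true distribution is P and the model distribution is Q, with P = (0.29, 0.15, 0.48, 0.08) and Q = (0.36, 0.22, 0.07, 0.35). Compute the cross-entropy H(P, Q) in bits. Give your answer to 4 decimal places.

2.7178 bits

H(P,Q) = −Σ p·log₂ q.
  −0.29·log₂(0.36) = 0.42744
  −0.15·log₂(0.22) = 0.32766
  −0.48·log₂(0.07) = 1.84152
  −0.08·log₂(0.35) = 0.12117
H(P,Q) = 2.7178 bits.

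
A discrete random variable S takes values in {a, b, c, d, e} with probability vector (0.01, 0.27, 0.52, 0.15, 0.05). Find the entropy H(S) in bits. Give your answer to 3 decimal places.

H(S) = −Σ p·log₂ p.
  −(0.01)·log₂(0.01) = 0.0664
  −(0.27)·log₂(0.27) = 0.5100
  −(0.52)·log₂(0.52) = 0.4906
  −(0.15)·log₂(0.15) = 0.4105
  −(0.05)·log₂(0.05) = 0.2161
Sum: 0.0664 + 0.5100 + 0.4906 + 0.4105 + 0.2161 = 1.694 bits.

1.694 bits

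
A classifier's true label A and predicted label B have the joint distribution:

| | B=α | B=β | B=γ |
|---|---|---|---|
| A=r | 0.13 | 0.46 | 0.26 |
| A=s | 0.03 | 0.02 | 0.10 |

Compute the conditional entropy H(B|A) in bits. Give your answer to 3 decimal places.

Marginals: p(A) = (0.8500, 0.1500), p(B) = (0.1600, 0.4800, 0.3600).
H(B|A) = Σ p(A) · H(B|A=·).
  A=r: p=0.8500, H(B|A=r) = 1.4164
  A=s: p=0.1500, H(B|A=s) = 1.2419
Weighted sum = 1.390 bits.

1.390 bits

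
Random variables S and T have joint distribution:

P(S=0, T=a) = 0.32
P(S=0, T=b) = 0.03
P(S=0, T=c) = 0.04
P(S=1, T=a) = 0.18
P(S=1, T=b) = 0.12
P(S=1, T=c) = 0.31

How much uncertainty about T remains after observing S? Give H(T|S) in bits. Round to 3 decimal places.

1.235 bits

Marginals: p(S) = (0.3900, 0.6100), p(T) = (0.5000, 0.1500, 0.3500).
H(T|S) = Σ p(S) · H(T|S=·).
  S=0: p=0.3900, H(T|S=0) = 0.8558
  S=1: p=0.6100, H(T|S=1) = 1.4773
Weighted sum = 1.235 bits.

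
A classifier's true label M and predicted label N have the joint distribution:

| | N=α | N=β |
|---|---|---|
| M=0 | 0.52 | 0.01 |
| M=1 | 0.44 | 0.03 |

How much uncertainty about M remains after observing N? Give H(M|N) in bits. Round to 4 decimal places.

Chain rule: H(M|N) = H(M,N) − H(N).
Marginals: p(M) = (0.5300, 0.4700), p(N) = (0.9600, 0.0400).
H(M,N) = 1.2299 bits; H(N) = 0.2423 bits.
H(M|N) = 1.2299 − 0.2423 = 0.9876 bits.

0.9876 bits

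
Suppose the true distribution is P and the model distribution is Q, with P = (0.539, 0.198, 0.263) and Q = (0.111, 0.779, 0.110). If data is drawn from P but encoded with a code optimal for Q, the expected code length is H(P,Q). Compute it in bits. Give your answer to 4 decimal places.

H(P,Q) = −Σ p·log₂ q.
  −0.539·log₂(0.111) = 1.70937
  −0.198·log₂(0.779) = 0.07134
  −0.263·log₂(0.110) = 0.83750
H(P,Q) = 2.6182 bits.

2.6182 bits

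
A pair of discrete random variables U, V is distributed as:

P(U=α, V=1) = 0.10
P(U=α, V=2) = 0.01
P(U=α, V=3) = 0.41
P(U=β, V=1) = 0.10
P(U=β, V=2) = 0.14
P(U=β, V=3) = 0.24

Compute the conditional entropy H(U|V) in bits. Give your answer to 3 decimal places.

Marginals: p(U) = (0.5200, 0.4800), p(V) = (0.2000, 0.1500, 0.6500).
H(U|V) = Σ p(V) · H(U|V=·).
  V=1: p=0.2000, H(U|V=1) = 1.0000
  V=2: p=0.1500, H(U|V=2) = 0.3534
  V=3: p=0.6500, H(U|V=3) = 0.9501
Weighted sum = 0.871 bits.

0.871 bits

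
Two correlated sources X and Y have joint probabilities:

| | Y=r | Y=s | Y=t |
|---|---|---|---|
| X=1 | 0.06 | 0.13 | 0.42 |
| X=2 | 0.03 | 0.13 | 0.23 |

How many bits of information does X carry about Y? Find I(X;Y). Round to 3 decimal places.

Marginals: p(X) = (0.6100, 0.3900), p(Y) = (0.0900, 0.2600, 0.6500).
I(X;Y) = Σ p(x,y)·log₂[p(x,y)/(p(x)p(y))].
  (1,r): 0.06·log₂(1.0929) = 0.0077
  (1,s): 0.13·log₂(0.8197) = -0.0373
  (1,t): 0.42·log₂(1.0593) = 0.0349
  (2,r): 0.03·log₂(0.8547) = -0.0068
  (2,s): 0.13·log₂(1.2821) = 0.0466
  (2,t): 0.23·log₂(0.9073) = -0.0323
Sum = 0.013 bits.

0.013 bits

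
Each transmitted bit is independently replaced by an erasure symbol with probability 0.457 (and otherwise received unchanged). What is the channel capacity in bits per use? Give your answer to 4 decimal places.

0.5430 bits

Binary erasure channel: capacity C = 1 − ε.
C = 1 − 0.457 = 0.5430 bits per channel use.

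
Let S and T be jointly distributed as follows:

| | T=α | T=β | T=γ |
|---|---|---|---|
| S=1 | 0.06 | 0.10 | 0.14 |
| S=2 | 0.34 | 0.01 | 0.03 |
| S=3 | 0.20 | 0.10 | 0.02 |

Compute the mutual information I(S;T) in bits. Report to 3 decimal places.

0.318 bits

Marginals: p(S) = (0.3000, 0.3800, 0.3200), p(T) = (0.6000, 0.2100, 0.1900).
I(S;T) = H(S) + H(T) − H(S,T).
H(S) = 1.5776, H(T) = 1.3702, H(S,T) = 2.6297.
I(S;T) = 1.5776 + 1.3702 − 2.6297 = 0.318 bits.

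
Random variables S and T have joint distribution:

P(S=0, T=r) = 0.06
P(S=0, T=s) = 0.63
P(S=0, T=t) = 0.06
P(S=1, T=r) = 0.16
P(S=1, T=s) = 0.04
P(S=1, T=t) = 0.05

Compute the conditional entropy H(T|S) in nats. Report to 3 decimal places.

0.638 nats

Chain rule: H(T|S) = H(S,T) − H(S).
Marginals: p(S) = (0.7500, 0.2500), p(T) = (0.2200, 0.6700, 0.1100).
H(S,T) = 1.2004 nats; H(S) = 0.5623 nats.
H(T|S) = 1.2004 − 0.5623 = 0.638 nats.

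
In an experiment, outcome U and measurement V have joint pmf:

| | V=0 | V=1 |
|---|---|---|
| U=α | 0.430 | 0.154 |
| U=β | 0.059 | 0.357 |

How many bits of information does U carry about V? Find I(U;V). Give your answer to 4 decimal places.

Marginals: p(U) = (0.5840, 0.4160), p(V) = (0.4890, 0.5110).
I(U;V) = H(U) + H(V) − H(U,V).
H(U) = 0.9795, H(V) = 0.9997, H(U,V) = 1.7106.
I(U;V) = 0.9795 + 0.9997 − 1.7106 = 0.2686 bits.

0.2686 bits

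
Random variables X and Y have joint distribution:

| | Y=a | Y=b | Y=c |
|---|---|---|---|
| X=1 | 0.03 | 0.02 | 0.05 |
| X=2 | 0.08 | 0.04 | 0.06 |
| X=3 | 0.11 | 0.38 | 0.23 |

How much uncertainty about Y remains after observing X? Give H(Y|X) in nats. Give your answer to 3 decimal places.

1.006 nats

Marginals: p(X) = (0.1000, 0.1800, 0.7200), p(Y) = (0.2200, 0.4400, 0.3400).
H(Y|X) = Σ p(X) · H(Y|X=·).
  X=1: p=0.1000, H(Y|X=1) = 1.0297
  X=2: p=0.1800, H(Y|X=2) = 1.0609
  X=3: p=0.7200, H(Y|X=3) = 0.9889
Weighted sum = 1.006 nats.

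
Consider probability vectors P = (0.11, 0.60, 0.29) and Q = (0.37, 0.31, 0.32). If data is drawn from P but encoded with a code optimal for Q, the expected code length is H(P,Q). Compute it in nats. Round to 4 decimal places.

H(P,Q) = −Σ p·ln q.
  −0.11·ln(0.37) = 0.10937
  −0.60·ln(0.31) = 0.70271
  −0.29·ln(0.32) = 0.33044
H(P,Q) = 1.1425 nats.

1.1425 nats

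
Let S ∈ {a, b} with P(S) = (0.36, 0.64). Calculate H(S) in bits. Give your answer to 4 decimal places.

H(S) = −Σ p·log₂ p.
  −(0.36)·log₂(0.36) = 0.53062
  −(0.64)·log₂(0.64) = 0.41207
Sum: 0.53062 + 0.41207 = 0.9427 bits.

0.9427 bits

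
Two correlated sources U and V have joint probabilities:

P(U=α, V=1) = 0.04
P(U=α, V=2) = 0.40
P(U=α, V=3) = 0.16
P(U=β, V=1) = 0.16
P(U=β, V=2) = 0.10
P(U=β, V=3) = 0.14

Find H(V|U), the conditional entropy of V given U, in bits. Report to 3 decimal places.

1.319 bits

Marginals: p(U) = (0.6000, 0.4000), p(V) = (0.2000, 0.5000, 0.3000).
H(V|U) = Σ p(U) · H(V|U=·).
  U=α: p=0.6000, H(V|U=α) = 1.1589
  U=β: p=0.4000, H(V|U=β) = 1.5589
Weighted sum = 1.319 bits.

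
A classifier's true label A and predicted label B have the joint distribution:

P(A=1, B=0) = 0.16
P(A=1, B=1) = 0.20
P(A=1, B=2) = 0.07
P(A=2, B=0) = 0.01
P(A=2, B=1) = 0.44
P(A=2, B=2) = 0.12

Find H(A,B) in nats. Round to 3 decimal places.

1.463 nats

H(A,B) = −Σ p(x,y)·ln p(x,y) over all 6 cells.
  cell (1,0): −0.16·ln0.16 = 0.2932
  cell (1,1): −0.20·ln0.20 = 0.3219
  cell (1,2): −0.07·ln0.07 = 0.1861
  cell (2,0): −0.01·ln0.01 = 0.0461
  cell (2,1): −0.44·ln0.44 = 0.3612
  cell (2,2): −0.12·ln0.12 = 0.2544
Sum = 1.463 nats.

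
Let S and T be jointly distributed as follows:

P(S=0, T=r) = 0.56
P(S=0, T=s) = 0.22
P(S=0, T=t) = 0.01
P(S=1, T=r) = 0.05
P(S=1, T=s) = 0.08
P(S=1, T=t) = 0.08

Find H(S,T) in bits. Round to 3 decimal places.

1.815 bits

H(S,T) = −Σ p(x,y)·log₂ p(x,y) over all 6 cells.
  cell (0,r): −0.56·log₂0.56 = 0.4684
  cell (0,s): −0.22·log₂0.22 = 0.4806
  cell (0,t): −0.01·log₂0.01 = 0.0664
  cell (1,r): −0.05·log₂0.05 = 0.2161
  cell (1,s): −0.08·log₂0.08 = 0.2915
  cell (1,t): −0.08·log₂0.08 = 0.2915
Sum = 1.815 bits.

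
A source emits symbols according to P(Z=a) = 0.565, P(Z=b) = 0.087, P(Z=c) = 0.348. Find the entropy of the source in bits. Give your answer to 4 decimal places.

H(Z) = −Σ p·log₂ p.
  −(0.565)·log₂(0.565) = 0.46538
  −(0.087)·log₂(0.087) = 0.30649
  −(0.348)·log₂(0.348) = 0.52995
Sum: 0.46538 + 0.30649 + 0.52995 = 1.3018 bits.

1.3018 bits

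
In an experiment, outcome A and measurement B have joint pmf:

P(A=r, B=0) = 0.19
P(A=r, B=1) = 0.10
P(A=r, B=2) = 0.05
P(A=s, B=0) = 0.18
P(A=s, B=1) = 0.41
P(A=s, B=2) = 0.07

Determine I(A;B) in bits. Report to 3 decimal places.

Marginals: p(A) = (0.3400, 0.6600), p(B) = (0.3700, 0.5100, 0.1200).
I(A;B) = H(A) + H(B) − H(A,B).
H(A) = 0.9248, H(B) = 1.3932, H(A,B) = 2.2448.
I(A;B) = 0.9248 + 1.3932 − 2.2448 = 0.073 bits.

0.073 bits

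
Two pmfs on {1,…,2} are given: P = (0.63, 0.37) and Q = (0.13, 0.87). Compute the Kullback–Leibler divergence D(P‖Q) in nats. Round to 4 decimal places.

0.6779 nats

D(P‖Q) = Σ p·ln(p/q).
  0.63·ln(0.63/0.13) = 0.99426
  0.37·ln(0.37/0.87) = -0.31635
D(P‖Q) = 0.6779 nats.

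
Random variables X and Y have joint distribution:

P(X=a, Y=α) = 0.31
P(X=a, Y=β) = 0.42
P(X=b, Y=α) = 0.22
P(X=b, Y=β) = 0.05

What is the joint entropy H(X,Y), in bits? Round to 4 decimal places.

1.7461 bits

H(X,Y) = −Σ p(x,y)·log₂ p(x,y) over all 4 cells.
  cell (a,α): −0.31·log₂0.31 = 0.52379
  cell (a,β): −0.42·log₂0.42 = 0.52565
  cell (b,α): −0.22·log₂0.22 = 0.48057
  cell (b,β): −0.05·log₂0.05 = 0.21610
Sum = 1.7461 bits.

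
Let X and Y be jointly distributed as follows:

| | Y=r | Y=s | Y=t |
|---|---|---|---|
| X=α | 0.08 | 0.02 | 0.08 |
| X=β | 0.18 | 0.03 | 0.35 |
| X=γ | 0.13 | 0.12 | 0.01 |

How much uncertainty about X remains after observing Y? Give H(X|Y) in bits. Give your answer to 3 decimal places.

1.154 bits

Marginals: p(X) = (0.1800, 0.5600, 0.2600), p(Y) = (0.3900, 0.1700, 0.4400).
H(X|Y) = Σ p(Y) · H(X|Y=·).
  Y=r: p=0.3900, H(X|Y=r) = 1.5120
  Y=s: p=0.1700, H(X|Y=s) = 1.1596
  Y=t: p=0.4400, H(X|Y=t) = 0.8339
Weighted sum = 1.154 bits.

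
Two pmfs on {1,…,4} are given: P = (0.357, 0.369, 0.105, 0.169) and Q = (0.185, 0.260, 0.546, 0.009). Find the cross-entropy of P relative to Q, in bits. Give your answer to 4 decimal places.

2.8264 bits

H(P,Q) = −Σ p·log₂ q.
  −0.357·log₂(0.185) = 0.86908
  −0.369·log₂(0.260) = 0.71712
  −0.105·log₂(0.546) = 0.09167
  −0.169·log₂(0.009) = 1.14850
H(P,Q) = 2.8264 bits.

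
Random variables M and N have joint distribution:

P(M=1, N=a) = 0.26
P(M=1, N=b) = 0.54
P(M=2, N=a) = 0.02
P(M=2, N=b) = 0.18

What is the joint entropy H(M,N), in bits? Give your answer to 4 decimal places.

H(M,N) = −Σ p(x,y)·log₂ p(x,y) over all 4 cells.
  cell (1,a): −0.26·log₂0.26 = 0.50529
  cell (1,b): −0.54·log₂0.54 = 0.48004
  cell (2,a): −0.02·log₂0.02 = 0.11288
  cell (2,b): −0.18·log₂0.18 = 0.44531
Sum = 1.5435 bits.

1.5435 bits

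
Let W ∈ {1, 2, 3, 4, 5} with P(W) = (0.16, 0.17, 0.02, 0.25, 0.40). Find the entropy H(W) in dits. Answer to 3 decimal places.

0.602 dits

H(W) = −Σ p·log₁₀ p.
  −(0.16)·log₁₀(0.16) = 0.1273
  −(0.17)·log₁₀(0.17) = 0.1308
  −(0.02)·log₁₀(0.02) = 0.0340
  −(0.25)·log₁₀(0.25) = 0.1505
  −(0.40)·log₁₀(0.40) = 0.1592
Sum: 0.1273 + 0.1308 + 0.0340 + 0.1505 + 0.1592 = 0.602 dits.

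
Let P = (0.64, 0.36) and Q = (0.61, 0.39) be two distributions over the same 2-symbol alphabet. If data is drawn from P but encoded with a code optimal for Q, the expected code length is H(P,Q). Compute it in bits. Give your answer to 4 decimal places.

0.9454 bits

H(P,Q) = −Σ p·log₂ q.
  −0.64·log₂(0.61) = 0.45640
  −0.36·log₂(0.39) = 0.48904
H(P,Q) = 0.9454 bits.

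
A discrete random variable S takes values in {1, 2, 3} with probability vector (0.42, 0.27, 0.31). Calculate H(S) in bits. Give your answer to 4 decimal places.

H(S) = −Σ p·log₂ p.
  −(0.42)·log₂(0.42) = 0.52565
  −(0.27)·log₂(0.27) = 0.51002
  −(0.31)·log₂(0.31) = 0.52379
Sum: 0.52565 + 0.51002 + 0.52379 = 1.5595 bits.

1.5595 bits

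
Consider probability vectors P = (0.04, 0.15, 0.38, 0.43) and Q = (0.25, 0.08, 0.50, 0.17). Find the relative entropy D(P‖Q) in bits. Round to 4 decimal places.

D(P‖Q) = Σ p·log₂(p/q).
  0.04·log₂(0.04/0.25) = -0.10575
  0.15·log₂(0.15/0.08) = 0.13603
  0.38·log₂(0.38/0.50) = -0.15045
  0.43·log₂(0.43/0.17) = 0.57568
D(P‖Q) = 0.4555 bits.

0.4555 bits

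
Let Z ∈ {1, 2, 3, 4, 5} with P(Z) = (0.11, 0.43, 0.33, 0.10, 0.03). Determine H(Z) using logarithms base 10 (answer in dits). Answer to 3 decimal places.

H(Z) = −Σ p·log₁₀ p.
  −(0.11)·log₁₀(0.11) = 0.1054
  −(0.43)·log₁₀(0.43) = 0.1576
  −(0.33)·log₁₀(0.33) = 0.1589
  −(0.10)·log₁₀(0.10) = 0.1000
  −(0.03)·log₁₀(0.03) = 0.0457
Sum: 0.1054 + 0.1576 + 0.1589 + 0.1000 + 0.0457 = 0.568 dits.

0.568 dits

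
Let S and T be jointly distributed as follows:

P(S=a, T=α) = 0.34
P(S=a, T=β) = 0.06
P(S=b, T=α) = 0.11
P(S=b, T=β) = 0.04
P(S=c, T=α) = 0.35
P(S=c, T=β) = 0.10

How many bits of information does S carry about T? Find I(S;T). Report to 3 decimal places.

Marginals: p(S) = (0.4000, 0.1500, 0.4500), p(T) = (0.8000, 0.2000).
I(S;T) = Σ p(x,y)·log₂[p(x,y)/(p(x)p(y))].
  (a,α): 0.34·log₂(1.0625) = 0.0297
  (a,β): 0.06·log₂(0.7500) = -0.0249
  (b,α): 0.11·log₂(0.9167) = -0.0138
  (b,β): 0.04·log₂(1.3333) = 0.0166
  (c,α): 0.35·log₂(0.9722) = -0.0142
  (c,β): 0.10·log₂(1.1111) = 0.0152
Sum = 0.009 bits.

0.009 bits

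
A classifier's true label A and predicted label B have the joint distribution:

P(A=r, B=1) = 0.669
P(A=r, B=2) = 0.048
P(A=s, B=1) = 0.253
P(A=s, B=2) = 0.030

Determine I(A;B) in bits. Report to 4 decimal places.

Marginals: p(A) = (0.7170, 0.2830), p(B) = (0.9220, 0.0780).
I(A;B) = H(A) + H(B) − H(A,B).
H(A) = 0.8595, H(B) = 0.3951, H(A,B) = 1.2517.
I(A;B) = 0.8595 + 0.3951 − 1.2517 = 0.0029 bits.

0.0029 bits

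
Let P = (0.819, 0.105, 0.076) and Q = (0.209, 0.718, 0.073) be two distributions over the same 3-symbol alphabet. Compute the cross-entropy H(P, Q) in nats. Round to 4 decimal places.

H(P,Q) = −Σ p·ln q.
  −0.819·ln(0.209) = 1.28208
  −0.105·ln(0.718) = 0.03478
  −0.076·ln(0.073) = 0.19891
H(P,Q) = 1.5158 nats.

1.5158 nats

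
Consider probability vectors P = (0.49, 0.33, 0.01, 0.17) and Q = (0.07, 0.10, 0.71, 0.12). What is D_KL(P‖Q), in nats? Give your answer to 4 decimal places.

D(P‖Q) = Σ p·ln(p/q).
  0.49·ln(0.49/0.07) = 0.95350
  0.33·ln(0.33/0.10) = 0.39399
  0.01·ln(0.01/0.71) = -0.04263
  0.17·ln(0.17/0.12) = 0.05921
D(P‖Q) = 1.3641 nats.

1.3641 nats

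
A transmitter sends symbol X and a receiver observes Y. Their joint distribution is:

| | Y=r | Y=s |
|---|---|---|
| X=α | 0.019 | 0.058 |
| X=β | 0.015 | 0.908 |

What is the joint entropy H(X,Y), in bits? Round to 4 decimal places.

0.5642 bits

H(X,Y) = −Σ p(x,y)·log₂ p(x,y) over all 4 cells.
  cell (α,r): −0.019·log₂0.019 = 0.10864
  cell (α,s): −0.058·log₂0.058 = 0.23825
  cell (β,r): −0.015·log₂0.015 = 0.09088
  cell (β,s): −0.908·log₂0.908 = 0.12643
Sum = 0.5642 bits.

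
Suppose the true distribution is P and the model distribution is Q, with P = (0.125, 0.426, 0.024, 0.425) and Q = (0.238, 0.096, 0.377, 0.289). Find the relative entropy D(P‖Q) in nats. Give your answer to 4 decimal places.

D(P‖Q) = Σ p·ln(p/q).
  0.125·ln(0.125/0.238) = -0.08049
  0.426·ln(0.426/0.096) = 0.63478
  0.024·ln(0.024/0.377) = -0.06610
  0.425·ln(0.425/0.289) = 0.16391
D(P‖Q) = 0.6521 nats.

0.6521 nats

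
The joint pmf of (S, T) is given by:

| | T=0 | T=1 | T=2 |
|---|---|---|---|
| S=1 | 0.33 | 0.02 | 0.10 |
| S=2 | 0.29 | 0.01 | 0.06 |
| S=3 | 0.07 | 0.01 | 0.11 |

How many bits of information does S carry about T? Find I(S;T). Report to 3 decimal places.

Marginals: p(S) = (0.4500, 0.3600, 0.1900), p(T) = (0.6900, 0.0400, 0.2700).
I(S;T) = Σ p(x,y)·log₂[p(x,y)/(p(x)p(y))].
  (1,0): 0.33·log₂(1.0628) = 0.0290
  (1,1): 0.02·log₂(1.1111) = 0.0030
  (1,2): 0.10·log₂(0.8230) = -0.0281
  (2,0): 0.29·log₂(1.1675) = 0.0648
  (2,1): 0.01·log₂(0.6944) = -0.0053
  (2,2): 0.06·log₂(0.6173) = -0.0418
  (3,0): 0.07·log₂(0.5339) = -0.0634
  (3,1): 0.01·log₂(1.3158) = 0.0040
  (3,2): 0.11·log₂(2.1442) = 0.1211
Sum = 0.083 bits.

0.083 bits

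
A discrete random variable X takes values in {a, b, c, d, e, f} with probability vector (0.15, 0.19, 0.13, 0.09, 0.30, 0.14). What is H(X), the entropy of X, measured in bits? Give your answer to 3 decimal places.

H(X) = −Σ p·log₂ p.
  −(0.15)·log₂(0.15) = 0.4105
  −(0.19)·log₂(0.19) = 0.4552
  −(0.13)·log₂(0.13) = 0.3826
  −(0.09)·log₂(0.09) = 0.3127
  −(0.30)·log₂(0.30) = 0.5211
  −(0.14)·log₂(0.14) = 0.3971
Sum: 0.4105 + 0.4552 + 0.3826 + 0.3127 + 0.5211 + 0.3971 = 2.479 bits.

2.479 bits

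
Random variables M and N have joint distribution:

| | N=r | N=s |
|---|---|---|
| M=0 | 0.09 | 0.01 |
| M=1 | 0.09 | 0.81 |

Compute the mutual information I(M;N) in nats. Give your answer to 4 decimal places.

0.1463 nats

Marginals: p(M) = (0.1000, 0.9000), p(N) = (0.1800, 0.8200).
I(M;N) = H(M) + H(N) − H(M,N).
H(M) = 0.3251, H(N) = 0.4714, H(M,N) = 0.6502.
I(M;N) = 0.3251 + 0.4714 − 0.6502 = 0.1463 nats.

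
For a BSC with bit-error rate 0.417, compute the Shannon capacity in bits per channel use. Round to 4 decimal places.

0.0200 bits

Binary symmetric channel: C = 1 − h₂(ε) where h₂ is the binary entropy function.
h₂(0.417) = −0.417·log₂0.417 − 0.583·log₂0.583 = 0.9800.
C = 1 − 0.9800 = 0.0200 bits per channel use.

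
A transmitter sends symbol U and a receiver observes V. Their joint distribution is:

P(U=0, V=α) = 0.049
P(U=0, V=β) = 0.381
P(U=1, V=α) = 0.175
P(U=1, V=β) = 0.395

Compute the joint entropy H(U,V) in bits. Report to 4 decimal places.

1.7130 bits

H(U,V) = −Σ p(x,y)·log₂ p(x,y) over all 4 cells.
  cell (0,α): −0.049·log₂0.049 = 0.21320
  cell (0,β): −0.381·log₂0.381 = 0.53040
  cell (1,α): −0.175·log₂0.175 = 0.44005
  cell (1,β): −0.395·log₂0.395 = 0.52933
Sum = 1.7130 bits.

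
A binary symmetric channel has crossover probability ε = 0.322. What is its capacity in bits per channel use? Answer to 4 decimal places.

Binary symmetric channel: C = 1 − h₂(ε) where h₂ is the binary entropy function.
h₂(0.322) = −0.322·log₂0.322 − 0.678·log₂0.678 = 0.9065.
C = 1 − 0.9065 = 0.0935 bits per channel use.

0.0935 bits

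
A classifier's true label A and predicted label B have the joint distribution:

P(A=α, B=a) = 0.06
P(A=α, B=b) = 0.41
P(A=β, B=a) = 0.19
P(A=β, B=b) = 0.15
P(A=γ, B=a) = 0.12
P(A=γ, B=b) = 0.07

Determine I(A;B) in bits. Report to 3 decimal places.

0.175 bits

Marginals: p(A) = (0.4700, 0.3400, 0.1900), p(B) = (0.3700, 0.6300).
I(A;B) = Σ p(x,y)·log₂[p(x,y)/(p(x)p(y))].
  (α,a): 0.06·log₂(0.3450) = -0.0921
  (α,b): 0.41·log₂(1.3847) = 0.1925
  (β,a): 0.19·log₂(1.5103) = 0.1130
  (β,b): 0.15·log₂(0.7003) = -0.0771
  (γ,a): 0.12·log₂(1.7070) = 0.0926
  (γ,b): 0.07·log₂(0.5848) = -0.0542
Sum = 0.175 bits.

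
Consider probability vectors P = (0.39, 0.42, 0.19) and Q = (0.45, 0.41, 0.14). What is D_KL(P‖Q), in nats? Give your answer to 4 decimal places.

D(P‖Q) = Σ p·ln(p/q).
  0.39·ln(0.39/0.45) = -0.05581
  0.42·ln(0.42/0.41) = 0.01012
  0.19·ln(0.19/0.14) = 0.05802
D(P‖Q) = 0.0123 nats.

0.0123 nats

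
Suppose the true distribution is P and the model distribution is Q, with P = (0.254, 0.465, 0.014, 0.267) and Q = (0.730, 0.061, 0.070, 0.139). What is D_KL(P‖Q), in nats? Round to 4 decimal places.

0.8281 nats

D(P‖Q) = Σ p·ln(p/q).
  0.254·ln(0.254/0.730) = -0.26815
  0.465·ln(0.465/0.061) = 0.94449
  0.014·ln(0.014/0.070) = -0.02253
  0.267·ln(0.267/0.139) = 0.17429
D(P‖Q) = 0.8281 nats.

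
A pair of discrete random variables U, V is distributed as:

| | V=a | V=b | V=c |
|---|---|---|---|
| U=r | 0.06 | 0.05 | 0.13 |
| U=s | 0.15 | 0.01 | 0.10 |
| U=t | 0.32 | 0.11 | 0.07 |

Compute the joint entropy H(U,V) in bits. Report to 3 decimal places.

2.796 bits

H(U,V) = −Σ p(x,y)·log₂ p(x,y) over all 9 cells.
  cell (r,a): −0.06·log₂0.06 = 0.2435
  cell (r,b): −0.05·log₂0.05 = 0.2161
  cell (r,c): −0.13·log₂0.13 = 0.3826
  cell (s,a): −0.15·log₂0.15 = 0.4105
  cell (s,b): −0.01·log₂0.01 = 0.0664
  cell (s,c): −0.10·log₂0.10 = 0.3322
  cell (t,a): −0.32·log₂0.32 = 0.5260
  cell (t,b): −0.11·log₂0.11 = 0.3503
  cell (t,c): −0.07·log₂0.07 = 0.2686
Sum = 2.796 bits.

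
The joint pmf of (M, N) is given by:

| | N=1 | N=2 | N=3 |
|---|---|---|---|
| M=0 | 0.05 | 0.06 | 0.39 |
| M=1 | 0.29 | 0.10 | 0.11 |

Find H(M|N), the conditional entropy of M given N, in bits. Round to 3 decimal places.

0.738 bits

Marginals: p(M) = (0.5000, 0.5000), p(N) = (0.3400, 0.1600, 0.5000).
H(M|N) = Σ p(N) · H(M|N=·).
  N=1: p=0.3400, H(M|N=1) = 0.6024
  N=2: p=0.1600, H(M|N=2) = 0.9544
  N=3: p=0.5000, H(M|N=3) = 0.7602
Weighted sum = 0.738 bits.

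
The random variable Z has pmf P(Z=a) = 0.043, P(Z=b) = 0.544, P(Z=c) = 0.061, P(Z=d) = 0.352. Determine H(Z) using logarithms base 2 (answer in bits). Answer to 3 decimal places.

1.449 bits

H(Z) = −Σ p·log₂ p.
  −(0.043)·log₂(0.043) = 0.1952
  −(0.544)·log₂(0.544) = 0.4778
  −(0.061)·log₂(0.061) = 0.2461
  −(0.352)·log₂(0.352) = 0.5302
Sum: 0.1952 + 0.4778 + 0.2461 + 0.5302 = 1.449 bits.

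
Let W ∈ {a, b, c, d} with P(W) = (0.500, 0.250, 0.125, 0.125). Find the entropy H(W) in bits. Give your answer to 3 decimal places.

1.750 bits

H(W) = −Σ p·log₂ p.
  −(0.500)·log₂(0.500) = 0.5000
  −(0.250)·log₂(0.250) = 0.5000
  −(0.125)·log₂(0.125) = 0.3750
  −(0.125)·log₂(0.125) = 0.3750
Sum: 0.5000 + 0.5000 + 0.3750 + 0.3750 = 1.750 bits.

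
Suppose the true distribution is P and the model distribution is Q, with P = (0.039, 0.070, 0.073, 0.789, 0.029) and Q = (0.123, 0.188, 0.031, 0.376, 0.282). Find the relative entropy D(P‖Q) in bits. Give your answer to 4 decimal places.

D(P‖Q) = Σ p·log₂(p/q).
  0.039·log₂(0.039/0.123) = -0.06463
  0.070·log₂(0.070/0.188) = -0.09977
  0.073·log₂(0.073/0.031) = 0.09020
  0.789·log₂(0.789/0.376) = 0.84367
  0.029·log₂(0.029/0.282) = -0.09517
D(P‖Q) = 0.6743 bits.

0.6743 bits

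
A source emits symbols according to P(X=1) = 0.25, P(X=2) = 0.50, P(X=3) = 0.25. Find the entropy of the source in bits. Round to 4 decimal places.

1.5000 bits

H(X) = −Σ p·log₂ p.
  −(0.25)·log₂(0.25) = 0.50000
  −(0.50)·log₂(0.50) = 0.50000
  −(0.25)·log₂(0.25) = 0.50000
Sum: 0.50000 + 0.50000 + 0.50000 = 1.5000 bits.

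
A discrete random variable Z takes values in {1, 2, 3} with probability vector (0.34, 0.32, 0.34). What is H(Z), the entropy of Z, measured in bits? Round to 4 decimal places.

H(Z) = −Σ p·log₂ p.
  −(0.34)·log₂(0.34) = 0.52917
  −(0.32)·log₂(0.32) = 0.52603
  −(0.34)·log₂(0.34) = 0.52917
Sum: 0.52917 + 0.52603 + 0.52917 = 1.5844 bits.

1.5844 bits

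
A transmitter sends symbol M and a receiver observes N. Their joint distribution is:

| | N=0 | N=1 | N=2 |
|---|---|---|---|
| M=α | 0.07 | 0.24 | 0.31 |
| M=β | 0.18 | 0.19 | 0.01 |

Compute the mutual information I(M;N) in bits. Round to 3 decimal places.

Marginals: p(M) = (0.6200, 0.3800), p(N) = (0.2500, 0.4300, 0.3200).
I(M;N) = H(M) + H(N) − H(M,N).
H(M) = 0.9580, H(N) = 1.5496, H(M,N) = 2.2535.
I(M;N) = 0.9580 + 1.5496 − 2.2535 = 0.254 bits.

0.254 bits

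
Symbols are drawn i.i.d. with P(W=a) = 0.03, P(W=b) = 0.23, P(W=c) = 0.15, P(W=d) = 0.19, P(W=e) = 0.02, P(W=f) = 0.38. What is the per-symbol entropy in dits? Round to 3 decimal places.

H(W) = −Σ p·log₁₀ p.
  −(0.03)·log₁₀(0.03) = 0.0457
  −(0.23)·log₁₀(0.23) = 0.1468
  −(0.15)·log₁₀(0.15) = 0.1236
  −(0.19)·log₁₀(0.19) = 0.1370
  −(0.02)·log₁₀(0.02) = 0.0340
  −(0.38)·log₁₀(0.38) = 0.1597
Sum: 0.0457 + 0.1468 + 0.1236 + 0.1370 + 0.0340 + 0.1597 = 0.647 dits.

0.647 dits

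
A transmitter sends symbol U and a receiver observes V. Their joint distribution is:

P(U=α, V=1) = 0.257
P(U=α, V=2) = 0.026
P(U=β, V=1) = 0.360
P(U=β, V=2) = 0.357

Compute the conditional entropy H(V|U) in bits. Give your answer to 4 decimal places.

0.8423 bits

Marginals: p(U) = (0.2830, 0.7170), p(V) = (0.6170, 0.3830).
H(V|U) = Σ p(U) · H(V|U=·).
  U=α: p=0.2830, H(V|U=α) = 0.4427
  U=β: p=0.7170, H(V|U=β) = 1.0000
Weighted sum = 0.8423 bits.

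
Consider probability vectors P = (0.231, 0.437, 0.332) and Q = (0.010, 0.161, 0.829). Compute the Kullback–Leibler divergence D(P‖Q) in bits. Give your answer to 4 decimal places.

D(P‖Q) = Σ p·log₂(p/q).
  0.231·log₂(0.231/0.010) = 1.04639
  0.437·log₂(0.437/0.161) = 0.62953
  0.332·log₂(0.332/0.829) = -0.43830
D(P‖Q) = 1.2376 bits.

1.2376 bits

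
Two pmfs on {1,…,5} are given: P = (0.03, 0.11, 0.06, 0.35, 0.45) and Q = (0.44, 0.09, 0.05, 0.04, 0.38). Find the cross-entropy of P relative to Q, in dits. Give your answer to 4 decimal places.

H(P,Q) = −Σ p·log₁₀ q.
  −0.03·log₁₀(0.44) = 0.01070
  −0.11·log₁₀(0.09) = 0.11503
  −0.06·log₁₀(0.05) = 0.07806
  −0.35·log₁₀(0.04) = 0.48928
  −0.45·log₁₀(0.38) = 0.18910
H(P,Q) = 0.8822 dits.

0.8822 dits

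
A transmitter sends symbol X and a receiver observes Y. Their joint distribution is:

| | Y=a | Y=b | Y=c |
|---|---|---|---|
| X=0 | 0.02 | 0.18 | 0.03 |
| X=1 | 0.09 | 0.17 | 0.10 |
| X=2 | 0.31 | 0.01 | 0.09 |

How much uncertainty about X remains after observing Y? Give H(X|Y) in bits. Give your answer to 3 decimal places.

1.155 bits

Chain rule: H(X|Y) = H(X,Y) − H(Y).
Marginals: p(X) = (0.2300, 0.3600, 0.4100), p(Y) = (0.4200, 0.3600, 0.2200).
H(X,Y) = 2.6923 bits; H(Y) = 1.5368 bits.
H(X|Y) = 2.6923 − 1.5368 = 1.155 bits.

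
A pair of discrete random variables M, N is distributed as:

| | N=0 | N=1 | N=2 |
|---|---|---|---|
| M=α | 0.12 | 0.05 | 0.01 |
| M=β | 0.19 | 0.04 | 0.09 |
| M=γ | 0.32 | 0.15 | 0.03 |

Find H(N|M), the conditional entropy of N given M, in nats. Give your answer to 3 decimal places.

0.846 nats

Chain rule: H(N|M) = H(M,N) − H(M).
Marginals: p(M) = (0.1800, 0.3200, 0.5000), p(N) = (0.6300, 0.2400, 0.1300).
H(M,N) = 1.8657 nats; H(M) = 1.0199 nats.
H(N|M) = 1.8657 − 1.0199 = 0.846 nats.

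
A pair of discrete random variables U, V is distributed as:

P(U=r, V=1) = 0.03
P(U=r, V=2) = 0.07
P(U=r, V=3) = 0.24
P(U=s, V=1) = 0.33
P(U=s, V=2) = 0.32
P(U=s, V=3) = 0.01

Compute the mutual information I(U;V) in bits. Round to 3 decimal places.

Marginals: p(U) = (0.3400, 0.6600), p(V) = (0.3600, 0.3900, 0.2500).
I(U;V) = H(U) + H(V) − H(U,V).
H(U) = 0.9248, H(V) = 1.5604, H(U,V) = 2.0348.
I(U;V) = 0.9248 + 1.5604 − 2.0348 = 0.450 bits.

0.450 bits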